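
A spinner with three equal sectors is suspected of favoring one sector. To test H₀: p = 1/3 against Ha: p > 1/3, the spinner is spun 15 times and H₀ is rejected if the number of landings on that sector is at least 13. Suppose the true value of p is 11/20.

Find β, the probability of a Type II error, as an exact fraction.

β = P(fail to reject H₀ | Ha true) = P(S ≤ 12 | p = 11/20), S ~ Binomial(15, 11/20).
Equivalently, β = 1 − P(S ≥ 13) = 32418940857512713659/32768000000000000000.

32418940857512713659/32768000000000000000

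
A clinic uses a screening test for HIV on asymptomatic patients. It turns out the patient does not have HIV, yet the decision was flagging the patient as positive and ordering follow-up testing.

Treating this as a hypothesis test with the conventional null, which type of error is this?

Type I error

The null hypothesis here is that the patient does not have HIV.
'Flagging the patient as positive and ordering follow-up testing' corresponds to rejecting H₀.
H₀ was rejected but H₀ is true — a Type I error (false positive).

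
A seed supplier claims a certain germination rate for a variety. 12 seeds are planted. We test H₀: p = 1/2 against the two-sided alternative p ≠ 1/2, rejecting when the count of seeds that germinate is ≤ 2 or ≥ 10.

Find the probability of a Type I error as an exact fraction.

79/2048

The significance level is the null-hypothesis probability of the rejection region {≤2} ∪ {≥10}.
By symmetry, α = 2·P(Y ≤ 2) = 2·(1 + 12 + 66)/4096 = 158/4096 = 79/2048.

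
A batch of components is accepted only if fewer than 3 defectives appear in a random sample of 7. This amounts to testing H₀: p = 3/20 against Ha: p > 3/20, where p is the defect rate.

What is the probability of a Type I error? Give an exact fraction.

Under H₀, K ~ Binomial(7, 3/20); the Type I error rate is P(K ≥ 3).
Computing the lower-tail complement: 1 − 237116119/256000000 = 18883881/256000000.

18883881/256000000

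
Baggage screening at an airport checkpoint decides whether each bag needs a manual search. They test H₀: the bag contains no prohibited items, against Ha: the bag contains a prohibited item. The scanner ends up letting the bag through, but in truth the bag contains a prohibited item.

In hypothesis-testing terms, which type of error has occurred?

'Letting the bag through' corresponds to failing to reject H₀.
H₀ was not rejected but H₀ is false — a Type II error (false negative).

Type II error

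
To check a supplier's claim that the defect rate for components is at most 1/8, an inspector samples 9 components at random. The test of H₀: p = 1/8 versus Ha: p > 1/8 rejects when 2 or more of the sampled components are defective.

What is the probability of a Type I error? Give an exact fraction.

2623807/8388608

Under H₀, X ~ Binomial(9, 1/8); the Type I error rate is P(X ≥ 2).
Via the complement, α = 1 − Σ_{j=0}^{1} C(9,j)(1/8)^j(7/8)^{9-j} = 2623807/8388608.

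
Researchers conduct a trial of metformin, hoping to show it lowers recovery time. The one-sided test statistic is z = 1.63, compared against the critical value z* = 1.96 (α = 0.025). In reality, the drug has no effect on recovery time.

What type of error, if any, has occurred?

No error (correct decision).

The conventional null hypothesis is that the drug has no effect on recovery time.
Since z = 1.63 ≤ z* = 1.96, H₀ is not rejected.
H₀ is true (actually the drug has no effect on recovery time).
The decision matches the true state — no error.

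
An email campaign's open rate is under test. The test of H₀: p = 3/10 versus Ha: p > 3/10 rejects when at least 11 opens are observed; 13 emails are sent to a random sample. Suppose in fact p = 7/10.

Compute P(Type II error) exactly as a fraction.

Under the alternative p = 7/10, K ~ Binomial(13, 7/10); β is the probability the test does not reject, P(K < 11).
Summing C(13,j)·(7/10)^j·(3/10)^{13-j} for j = 0..10 gives 7788298257/9765625000.

7788298257/9765625000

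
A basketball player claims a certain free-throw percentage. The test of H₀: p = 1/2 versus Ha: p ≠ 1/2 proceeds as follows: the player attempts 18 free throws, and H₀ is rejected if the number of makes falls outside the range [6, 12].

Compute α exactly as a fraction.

Under H₀, S ~ Binomial(18, 1/2); α is the probability of landing in either tail, P(S ≤ 5) + P(S ≥ 13).
Each tail has probability (1 + 18 + 153 + 816 + 3060 + 8568)/262144; doubling gives α = 25232/262144 = 1577/16384.

1577/16384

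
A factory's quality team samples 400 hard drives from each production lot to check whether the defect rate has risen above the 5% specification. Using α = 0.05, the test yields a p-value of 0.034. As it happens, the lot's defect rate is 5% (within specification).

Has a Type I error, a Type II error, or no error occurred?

The conventional null hypothesis is that the lot's defect rate is 5% (within specification).
Since p = 0.034 < α = 0.05, H₀ is rejected.
H₀ is true (actually the lot's defect rate is 5% (within specification)).
Rejecting a true H₀ is a Type I error.

Type I error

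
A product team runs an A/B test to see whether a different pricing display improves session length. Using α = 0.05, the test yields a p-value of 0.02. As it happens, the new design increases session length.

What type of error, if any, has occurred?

The conventional null hypothesis is that the new design has no effect on session length.
Since p = 0.02 < α = 0.05, H₀ is rejected.
H₀ is false (actually the new design increases session length).
The decision matches the true state — no error.

No error — this is a correct decision.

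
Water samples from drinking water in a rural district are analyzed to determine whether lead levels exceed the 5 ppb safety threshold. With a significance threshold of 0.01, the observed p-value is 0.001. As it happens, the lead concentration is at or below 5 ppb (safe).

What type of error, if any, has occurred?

Type I error

The conventional null hypothesis is that the lead concentration is at or below 5 ppb (safe).
Since p = 0.001 < α = 0.01, H₀ is rejected.
H₀ is true (actually the lead concentration is at or below 5 ppb (safe)).
Rejecting a true H₀ is a Type I error.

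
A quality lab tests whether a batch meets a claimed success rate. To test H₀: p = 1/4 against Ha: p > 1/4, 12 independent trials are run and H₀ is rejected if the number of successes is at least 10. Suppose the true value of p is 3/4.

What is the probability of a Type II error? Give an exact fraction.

A Type II error is failing to reject when Ha holds: with p = 3/4, β = P(K ≤ 9).
Adding the binomial probabilities P(K=0)+…+P(K=9) at p = 3/4 gives 10222777/16777216.

10222777/16777216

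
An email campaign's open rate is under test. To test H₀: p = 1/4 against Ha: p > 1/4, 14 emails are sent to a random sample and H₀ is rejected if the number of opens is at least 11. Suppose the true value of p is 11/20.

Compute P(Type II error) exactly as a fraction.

767413934602409223/819200000000000000

β = P(fail to reject H₀ | Ha true) = P(Y ≤ 10 | p = 11/20), Y ~ Binomial(14, 11/20).
Adding the binomial probabilities P(Y=0)+…+P(Y=10) at p = 11/20 gives 767413934602409223/819200000000000000.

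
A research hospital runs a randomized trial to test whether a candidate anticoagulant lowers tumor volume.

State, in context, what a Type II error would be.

A Type II error would mean concluding that the drug has no effect on tumor volume (or at least failing to establish that the drug lowers tumor volume) when in fact the drug lowers tumor volume.

With the conventional null hypothesis that the drug has no effect on tumor volume:
A Type II error is failing to reject H₀ when H₀ is false.
Here that means concluding there is insufficient evidence that the drug works when actually the drug lowers tumor volume.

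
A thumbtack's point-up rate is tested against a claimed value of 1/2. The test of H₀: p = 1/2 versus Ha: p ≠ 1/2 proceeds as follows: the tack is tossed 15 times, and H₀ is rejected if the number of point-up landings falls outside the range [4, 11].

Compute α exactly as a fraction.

9/256

α = P(X ≤ 3 or X ≥ 12 | p = 1/2), X ~ Binomial(15, 1/2).
Each tail has probability (1 + 15 + 105 + 455)/32768; doubling gives α = 1152/32768 = 9/256.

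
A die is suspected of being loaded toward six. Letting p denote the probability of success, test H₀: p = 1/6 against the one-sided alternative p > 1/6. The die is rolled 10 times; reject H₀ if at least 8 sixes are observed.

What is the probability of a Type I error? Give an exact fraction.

49/2519424

α = P(reject H₀ | H₀ true) = P(S ≥ 8 | p = 1/6), with S ~ Binomial(10, 1/6).
Summing C(10,j)(1/6)^j(5/6)^{10−j} for j = 8,…,10 gives 49/2519424.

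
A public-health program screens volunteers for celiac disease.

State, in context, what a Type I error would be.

A Type I error would mean concluding that the patient has celiac disease when in fact the patient does not have celiac disease.

With the conventional null hypothesis that the patient does not have celiac disease:
A Type I error is rejecting H₀ when H₀ is true.
Here that means flagging the patient as positive and ordering follow-up testing when actually the patient does not have celiac disease.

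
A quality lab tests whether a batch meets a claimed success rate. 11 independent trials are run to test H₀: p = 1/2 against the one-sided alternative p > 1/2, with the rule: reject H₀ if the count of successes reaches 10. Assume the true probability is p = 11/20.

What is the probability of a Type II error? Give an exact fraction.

20194688329389/20480000000000

β = P(fail to reject H₀ | Ha true) = P(X ≤ 9 | p = 11/20), X ~ Binomial(11, 11/20).
Equivalently, β = 1 − P(X ≥ 10) = 20194688329389/20480000000000.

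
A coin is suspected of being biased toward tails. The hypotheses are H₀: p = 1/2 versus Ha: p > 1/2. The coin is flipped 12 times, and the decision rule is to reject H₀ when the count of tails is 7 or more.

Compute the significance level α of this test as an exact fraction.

The Type I error probability is α = P(S ≥ 7) computed under H₀, where S ~ Binomial(12, 1/2).
Summing the upper tail: (792 + 495 + 220 + 66 + 12 + 1) / 2^12 = 1586/4096 = 793/2048.

793/2048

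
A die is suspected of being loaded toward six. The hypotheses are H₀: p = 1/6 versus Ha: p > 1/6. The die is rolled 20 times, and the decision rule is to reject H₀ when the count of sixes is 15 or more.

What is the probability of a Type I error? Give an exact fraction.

1434041/101559956668416

Under H₀, S ~ Binomial(20, 1/6), and α = P(S ≥ 15).
Summing C(20,j)(1/6)^j(5/6)^{20−j} for j = 15,…,20 gives 1434041/101559956668416.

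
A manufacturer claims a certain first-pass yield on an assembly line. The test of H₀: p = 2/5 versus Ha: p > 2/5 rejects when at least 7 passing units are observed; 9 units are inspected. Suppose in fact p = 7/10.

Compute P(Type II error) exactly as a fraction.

Under the alternative p = 7/10, K ~ Binomial(9, 7/10); β is the probability the test does not reject, P(K < 7).
Summing C(9,j)·(7/10)^j·(3/10)^{9-j} for j = 0..6 gives 268584417/500000000.

268584417/500000000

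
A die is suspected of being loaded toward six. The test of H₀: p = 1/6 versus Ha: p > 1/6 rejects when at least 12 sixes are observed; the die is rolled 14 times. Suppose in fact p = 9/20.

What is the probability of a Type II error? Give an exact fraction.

A Type II error is failing to reject when Ha holds: with p = 9/20, β = P(K ≤ 11).
Adding the binomial probabilities P(K=0)+…+P(K=11) at p = 9/20 gives 817437922121895041/819200000000000000.

817437922121895041/819200000000000000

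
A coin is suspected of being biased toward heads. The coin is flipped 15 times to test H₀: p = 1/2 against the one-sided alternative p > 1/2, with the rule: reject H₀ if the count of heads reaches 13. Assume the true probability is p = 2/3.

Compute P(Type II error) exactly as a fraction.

β = P(fail to reject H₀ | Ha true) = P(X ≤ 12 | p = 2/3), X ~ Binomial(15, 2/3).
Summing C(15,j)·(2/3)^j·(1/3)^{15-j} for j = 0..12 gives 13210219/14348907.

13210219/14348907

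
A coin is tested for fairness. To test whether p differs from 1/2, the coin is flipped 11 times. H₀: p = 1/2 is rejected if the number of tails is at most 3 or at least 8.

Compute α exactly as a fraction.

The significance level is the null-hypothesis probability of the rejection region {≤3} ∪ {≥8}.
By symmetry, α = 2·P(S ≤ 3) = 2·(1 + 11 + 55 + 165)/2048 = 464/2048 = 29/128.

29/128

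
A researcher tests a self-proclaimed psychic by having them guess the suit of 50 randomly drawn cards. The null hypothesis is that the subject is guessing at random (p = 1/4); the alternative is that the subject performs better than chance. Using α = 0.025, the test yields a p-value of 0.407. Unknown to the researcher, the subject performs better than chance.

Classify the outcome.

Since p = 0.407 ≥ α = 0.025, H₀ is not rejected.
H₀ is false (actually the subject performs better than chance).
Failing to reject a false H₀ is a Type II error.

Type II error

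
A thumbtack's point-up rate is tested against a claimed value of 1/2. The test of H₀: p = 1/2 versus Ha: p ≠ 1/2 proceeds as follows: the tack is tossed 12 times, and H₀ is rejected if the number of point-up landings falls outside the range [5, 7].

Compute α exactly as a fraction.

α = P(X ≤ 4 or X ≥ 8 | p = 1/2), X ~ Binomial(12, 1/2).
The two tails are symmetric, so α = 2·(1 + 12 + 66 + 220 + 495)/2^12 = 1588/4096 = 397/1024.

397/1024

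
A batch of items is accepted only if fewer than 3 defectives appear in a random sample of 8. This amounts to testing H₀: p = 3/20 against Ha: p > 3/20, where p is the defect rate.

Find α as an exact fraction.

α = P(reject H₀ | H₀ true) = P(K ≥ 3 | p = 3/20), K ~ Binomial(8, 3/20).
Via the complement, α = 1 − Σ_{j=0}^{2} C(8,j)(3/20)^j(17/20)^{8-j} = 2693447019/25600000000.

2693447019/25600000000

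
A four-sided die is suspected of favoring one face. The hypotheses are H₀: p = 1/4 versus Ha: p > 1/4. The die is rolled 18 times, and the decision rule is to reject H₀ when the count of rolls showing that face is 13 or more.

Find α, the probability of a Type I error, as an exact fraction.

Under H₀, S ~ Binomial(18, 1/4), and α = P(S ≥ 13).
Adding the binomial terms for j = 13 through 18 with p = 1/4 yields 588337/17179869184.

588337/17179869184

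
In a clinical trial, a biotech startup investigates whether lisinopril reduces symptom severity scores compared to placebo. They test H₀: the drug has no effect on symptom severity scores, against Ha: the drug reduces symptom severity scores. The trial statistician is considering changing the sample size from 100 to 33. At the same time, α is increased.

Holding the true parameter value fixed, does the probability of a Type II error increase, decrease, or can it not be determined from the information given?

The first change alone would make β increase; the second alone would make β decrease. Which effect dominates depends on the magnitudes, which are not given.

Cannot be determined from the information given.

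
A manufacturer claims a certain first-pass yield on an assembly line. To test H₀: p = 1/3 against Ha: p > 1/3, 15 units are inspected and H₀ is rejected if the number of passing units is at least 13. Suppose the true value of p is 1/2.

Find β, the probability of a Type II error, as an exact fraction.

32647/32768

Under the alternative p = 1/2, Y ~ Binomial(15, 1/2); β is the probability the test does not reject, P(Y < 13).
Adding the binomial probabilities P(Y=0)+…+P(Y=12) at p = 1/2 gives 32647/32768.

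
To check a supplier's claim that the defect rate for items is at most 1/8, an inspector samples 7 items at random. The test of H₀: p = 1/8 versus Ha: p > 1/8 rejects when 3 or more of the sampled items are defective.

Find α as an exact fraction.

α = P(reject H₀ | H₀ true) = P(S ≥ 3 | p = 1/8), S ~ Binomial(7, 1/8).
α = 1 − P(S ≤ 2) = 1 − 2000033/2097152 = 97119/2097152.

97119/2097152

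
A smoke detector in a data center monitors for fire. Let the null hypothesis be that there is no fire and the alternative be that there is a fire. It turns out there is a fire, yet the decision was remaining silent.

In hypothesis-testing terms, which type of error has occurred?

'Remaining silent' corresponds to failing to reject H₀.
H₀ was not rejected but H₀ is false — a Type II error (false negative).

Type II error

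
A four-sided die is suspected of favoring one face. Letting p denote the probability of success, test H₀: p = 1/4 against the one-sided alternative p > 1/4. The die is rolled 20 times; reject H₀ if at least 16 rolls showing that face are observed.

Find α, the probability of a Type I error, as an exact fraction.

Under H₀, K ~ Binomial(20, 1/4), and α = P(K ≥ 16).
P(K ≥ 16) = Σ_{j=16}^{20} C(20,j)·(1/4)^j·(3/4)^{20-j} = 106249/274877906944.

106249/274877906944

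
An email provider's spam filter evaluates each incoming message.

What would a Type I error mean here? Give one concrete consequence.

A Type I error would mean concluding that the message is spam when in fact the message is legitimate (not spam). Consequence: a legitimate email — possibly an important one — is hidden in the spam folder.

With the conventional null hypothesis that the message is legitimate (not spam):
A Type I error is rejecting H₀ when H₀ is true.
Here that means sending the message to the spam folder when actually the message is legitimate (not spam).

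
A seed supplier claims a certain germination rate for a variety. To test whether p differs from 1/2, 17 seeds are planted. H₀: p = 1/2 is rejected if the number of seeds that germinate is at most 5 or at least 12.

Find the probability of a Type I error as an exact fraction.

α = P(K ≤ 5 or K ≥ 12 | p = 1/2), K ~ Binomial(17, 1/2).
By symmetry, α = 2·P(K ≤ 5) = 2·(1 + 17 + 136 + 680 + 2380 + 6188)/131072 = 18804/131072 = 4701/32768.

4701/32768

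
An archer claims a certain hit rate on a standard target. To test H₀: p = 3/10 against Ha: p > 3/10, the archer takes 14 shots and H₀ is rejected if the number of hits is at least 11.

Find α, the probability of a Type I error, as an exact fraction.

12323939643/50000000000000

The Type I error probability is α = P(Y ≥ 11) computed under H₀, where Y ~ Binomial(14, 3/10).
Summing C(14,j)(3/10)^j(7/10)^{14−j} for j = 11,…,14 gives 12323939643/50000000000000.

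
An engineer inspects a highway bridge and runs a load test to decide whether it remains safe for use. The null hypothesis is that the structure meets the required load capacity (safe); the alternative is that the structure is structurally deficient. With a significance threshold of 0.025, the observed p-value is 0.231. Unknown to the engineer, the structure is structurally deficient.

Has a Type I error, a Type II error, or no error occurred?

Type II error

Since p = 0.231 ≥ α = 0.025, H₀ is not rejected.
H₀ is false (actually the structure is structurally deficient).
Failing to reject a false H₀ is a Type II error.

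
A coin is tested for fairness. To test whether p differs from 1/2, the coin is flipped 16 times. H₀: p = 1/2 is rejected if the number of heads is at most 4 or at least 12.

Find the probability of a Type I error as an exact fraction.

2517/32768

Under H₀, X ~ Binomial(16, 1/2); α is the probability of landing in either tail, P(X ≤ 4) + P(X ≥ 12).
By symmetry, α = 2·P(X ≤ 4) = 2·(1 + 16 + 120 + 560 + 1820)/65536 = 5034/65536 = 2517/32768.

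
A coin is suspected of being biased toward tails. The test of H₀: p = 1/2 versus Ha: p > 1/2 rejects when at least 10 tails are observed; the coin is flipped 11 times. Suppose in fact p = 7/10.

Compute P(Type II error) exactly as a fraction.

2217524751/2500000000

β = P(fail to reject H₀ | Ha true) = P(X ≤ 9 | p = 7/10), X ~ Binomial(11, 7/10).
Equivalently, β = 1 − P(X ≥ 10) = 2217524751/2500000000.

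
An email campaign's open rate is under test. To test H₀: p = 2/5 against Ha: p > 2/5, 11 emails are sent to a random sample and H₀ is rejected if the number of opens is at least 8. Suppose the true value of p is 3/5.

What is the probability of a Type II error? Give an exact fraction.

Under the alternative p = 3/5, X ~ Binomial(11, 3/5); β is the probability the test does not reject, P(X < 8).
Summing C(11,j)·(3/5)^j·(2/5)^{11-j} for j = 0..7 gives 6872224/9765625.

6872224/9765625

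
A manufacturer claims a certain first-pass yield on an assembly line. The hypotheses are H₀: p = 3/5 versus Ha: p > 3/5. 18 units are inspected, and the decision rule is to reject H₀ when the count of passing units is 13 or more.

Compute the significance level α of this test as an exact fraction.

α = P(reject H₀ | H₀ true) = P(K ≥ 13 | p = 3/5), with K ~ Binomial(18, 3/5).
Summing C(18,j)(3/5)^j(2/5)^{18−j} for j = 13,…,18 gives 796349989593/3814697265625.

796349989593/3814697265625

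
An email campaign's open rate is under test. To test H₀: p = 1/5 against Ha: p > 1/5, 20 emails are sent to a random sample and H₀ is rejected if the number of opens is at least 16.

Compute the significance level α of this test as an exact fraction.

1316401/95367431640625

α = P(reject H₀ | H₀ true) = P(S ≥ 16 | p = 1/5), with S ~ Binomial(20, 1/5).
Adding the binomial terms for j = 16 through 20 with p = 1/5 yields 1316401/95367431640625.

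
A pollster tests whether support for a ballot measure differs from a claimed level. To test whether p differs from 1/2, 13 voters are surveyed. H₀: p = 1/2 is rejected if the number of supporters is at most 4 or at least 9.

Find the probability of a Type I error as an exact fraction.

1093/4096

Under H₀, Y ~ Binomial(13, 1/2); α is the probability of landing in either tail, P(Y ≤ 4) + P(Y ≥ 9).
Each tail has probability (1 + 13 + 78 + 286 + 715)/8192; doubling gives α = 2186/8192 = 1093/4096.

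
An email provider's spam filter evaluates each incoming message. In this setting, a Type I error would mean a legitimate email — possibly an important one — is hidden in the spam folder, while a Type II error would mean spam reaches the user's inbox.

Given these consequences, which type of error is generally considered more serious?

Type I error

The Type I consequence (a legitimate email — possibly an important one — is hidden in the spam folder) is more severe than the Type II consequence (spam reaches the user's inbox).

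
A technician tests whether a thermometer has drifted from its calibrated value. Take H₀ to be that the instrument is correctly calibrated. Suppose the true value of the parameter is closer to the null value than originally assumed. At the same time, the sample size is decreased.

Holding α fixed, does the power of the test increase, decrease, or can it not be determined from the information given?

It decreases.

A smaller departure from H₀ means the test statistic under Ha is distributed closer to where it would be under H₀; rejection becomes less likely. Reducing n widens both sampling distributions, so the test has less ability to distinguish Ha from H₀. Both changes push β in the same direction.
Since power = 1 − β and β increases, power decreases.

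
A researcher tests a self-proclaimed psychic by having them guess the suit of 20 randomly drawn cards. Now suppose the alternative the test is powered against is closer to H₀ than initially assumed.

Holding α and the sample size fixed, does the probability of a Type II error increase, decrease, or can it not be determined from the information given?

A smaller departure from H₀ means the test statistic under Ha is distributed closer to where it would be under H₀; rejection becomes less likely.

It increases.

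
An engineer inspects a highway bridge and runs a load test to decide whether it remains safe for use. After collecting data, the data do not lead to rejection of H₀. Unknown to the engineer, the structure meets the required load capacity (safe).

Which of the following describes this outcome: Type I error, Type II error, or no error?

Neither — the decision is correct.

The conventional null hypothesis here is that the structure meets the required load capacity (safe).
The test retained a true H₀ — the decision matches the true state.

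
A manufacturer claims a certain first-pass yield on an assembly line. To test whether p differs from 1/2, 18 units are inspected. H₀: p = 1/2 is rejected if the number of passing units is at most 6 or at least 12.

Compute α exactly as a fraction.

α = P(X ≤ 6 or X ≥ 12 | p = 1/2), X ~ Binomial(18, 1/2).
By symmetry, α = 2·P(X ≤ 6) = 2·(1 + 18 + 153 + 816 + 3060 + 8568 + 18564)/262144 = 62360/262144 = 7795/32768.

7795/32768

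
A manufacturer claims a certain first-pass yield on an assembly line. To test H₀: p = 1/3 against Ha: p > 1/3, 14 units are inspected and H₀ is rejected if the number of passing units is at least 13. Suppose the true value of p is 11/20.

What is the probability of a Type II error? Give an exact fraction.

1633670388436281453/1638400000000000000

A Type II error is failing to reject when Ha holds: with p = 11/20, β = P(S ≤ 12).
Summing C(14,j)·(11/20)^j·(9/20)^{14-j} for j = 0..12 gives 1633670388436281453/1638400000000000000.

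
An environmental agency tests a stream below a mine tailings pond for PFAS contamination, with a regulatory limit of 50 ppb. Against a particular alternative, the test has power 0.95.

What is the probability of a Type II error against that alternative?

0.05

Power = 1 − β, so β = 1 − 0.95 = 0.05.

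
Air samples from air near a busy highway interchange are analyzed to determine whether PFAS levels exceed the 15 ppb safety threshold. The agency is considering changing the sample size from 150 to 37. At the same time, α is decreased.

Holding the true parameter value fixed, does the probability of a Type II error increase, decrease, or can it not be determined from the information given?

Reducing n widens both sampling distributions, so the test has less ability to distinguish Ha from H₀. A smaller α moves the rejection region further into the tail. With the alternative true, more outcomes now fall outside the rejection region, so failing to reject becomes more likely. Both changes push β in the same direction.

It increases.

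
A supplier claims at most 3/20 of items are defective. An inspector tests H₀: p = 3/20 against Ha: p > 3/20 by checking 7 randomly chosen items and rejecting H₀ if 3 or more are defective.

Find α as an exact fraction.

The significance level is the probability, assuming p = 3/20, of seeing 3 or more defectives in 7 draws.
Via the complement, α = 1 − Σ_{j=0}^{2} C(7,j)(3/20)^j(17/20)^{7-j} = 18883881/256000000.

18883881/256000000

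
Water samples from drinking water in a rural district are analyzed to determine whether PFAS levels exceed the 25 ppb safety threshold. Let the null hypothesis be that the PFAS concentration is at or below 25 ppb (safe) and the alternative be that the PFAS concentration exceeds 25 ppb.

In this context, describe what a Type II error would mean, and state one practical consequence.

A Type II error would mean concluding that the PFAS concentration is at or below 25 ppb (safe) (or at least failing to establish that the PFAS concentration exceeds 25 ppb) when in fact the PFAS concentration exceeds 25 ppb. Consequence: a site with unsafe PFAS levels is certified clean, and people continue to be exposed.

A Type II error is failing to reject H₀ when H₀ is false.
Here that means certifying the site as safe when actually the PFAS concentration exceeds 25 ppb.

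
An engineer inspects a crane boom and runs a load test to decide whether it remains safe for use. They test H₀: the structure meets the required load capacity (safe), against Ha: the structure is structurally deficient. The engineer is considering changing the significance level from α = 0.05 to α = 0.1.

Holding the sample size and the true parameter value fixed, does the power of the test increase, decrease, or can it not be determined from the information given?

Relaxing α lowers the evidence threshold; under Ha, outcomes that previously fell short now trigger rejection.
Since power = 1 − β and β decreases, power increases.

It increases.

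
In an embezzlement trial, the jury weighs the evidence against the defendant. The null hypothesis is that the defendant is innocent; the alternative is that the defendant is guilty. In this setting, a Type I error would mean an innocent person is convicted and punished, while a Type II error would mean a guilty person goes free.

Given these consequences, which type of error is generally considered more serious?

Type I error

The Type I consequence (an innocent person is convicted and punished) is more severe than the Type II consequence (a guilty person goes free).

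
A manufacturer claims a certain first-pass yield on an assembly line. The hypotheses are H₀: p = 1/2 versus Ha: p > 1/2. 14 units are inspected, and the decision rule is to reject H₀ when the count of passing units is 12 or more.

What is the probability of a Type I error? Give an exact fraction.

53/8192

Under H₀, X ~ Binomial(14, 1/2), and α = P(X ≥ 12).
P(X ≥ 12) = [C(14,12) + C(14,13) + C(14,14)] / 2^14 = (91 + 14 + 1) / 16384 = 106/16384 = 53/8192.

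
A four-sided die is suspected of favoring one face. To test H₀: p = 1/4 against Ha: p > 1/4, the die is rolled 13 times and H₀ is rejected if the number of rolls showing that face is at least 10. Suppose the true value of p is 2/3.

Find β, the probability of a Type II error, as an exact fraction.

1080275/1594323

β = P(fail to reject H₀ | Ha true) = P(X ≤ 9 | p = 2/3), X ~ Binomial(13, 2/3).
Summing C(13,j)·(2/3)^j·(1/3)^{13-j} for j = 0..9 gives 1080275/1594323.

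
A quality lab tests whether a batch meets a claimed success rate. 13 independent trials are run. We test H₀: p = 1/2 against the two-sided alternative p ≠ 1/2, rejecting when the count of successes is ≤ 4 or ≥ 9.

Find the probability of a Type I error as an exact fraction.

1093/4096

Under H₀, K ~ Binomial(13, 1/2); α is the probability of landing in either tail, P(K ≤ 4) + P(K ≥ 9).
The two tails are symmetric, so α = 2·(1 + 13 + 78 + 286 + 715)/2^13 = 2186/8192 = 1093/4096.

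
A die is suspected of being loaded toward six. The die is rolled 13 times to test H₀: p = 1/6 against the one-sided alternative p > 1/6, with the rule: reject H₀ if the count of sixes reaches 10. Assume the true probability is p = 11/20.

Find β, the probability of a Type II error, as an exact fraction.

1857697115702463/2048000000000000

A Type II error is failing to reject when Ha holds: with p = 11/20, β = P(Y ≤ 9).
Equivalently, β = 1 − P(Y ≥ 10) = 1857697115702463/2048000000000000.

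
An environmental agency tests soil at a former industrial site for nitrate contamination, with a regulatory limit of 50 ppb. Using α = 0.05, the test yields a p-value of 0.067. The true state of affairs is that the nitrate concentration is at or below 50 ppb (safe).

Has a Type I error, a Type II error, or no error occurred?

The conventional null hypothesis is that the nitrate concentration is at or below 50 ppb (safe).
Since p = 0.067 ≥ α = 0.05, H₀ is not rejected.
H₀ is true (actually the nitrate concentration is at or below 50 ppb (safe)).
The decision matches the true state — no error.

No error (correct decision).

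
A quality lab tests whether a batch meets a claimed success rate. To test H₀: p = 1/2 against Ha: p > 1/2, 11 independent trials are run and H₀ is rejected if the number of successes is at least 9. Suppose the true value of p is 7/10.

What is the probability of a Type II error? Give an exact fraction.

2749038183/4000000000

Under the alternative p = 7/10, K ~ Binomial(11, 7/10); β is the probability the test does not reject, P(K < 9).
Summing C(11,j)·(7/10)^j·(3/10)^{11-j} for j = 0..8 gives 2749038183/4000000000.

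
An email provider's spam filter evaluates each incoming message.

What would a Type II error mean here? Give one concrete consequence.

With the conventional null hypothesis that the message is legitimate (not spam):
A Type II error is failing to reject H₀ when H₀ is false.
Here that means delivering the message to the inbox when actually the message is spam.

A Type II error would mean concluding that the message is legitimate (not spam) (or at least failing to establish that the message is spam) when in fact the message is spam. Consequence: spam reaches the user's inbox.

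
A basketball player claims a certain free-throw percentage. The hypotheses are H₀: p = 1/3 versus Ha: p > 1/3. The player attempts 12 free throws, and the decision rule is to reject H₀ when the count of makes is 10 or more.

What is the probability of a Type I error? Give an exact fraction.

289/531441

The Type I error probability is α = P(Y ≥ 10) computed under H₀, where Y ~ Binomial(12, 1/3).
P(Y ≥ 10) = Σ_{j=10}^{12} C(12,j)·(1/3)^j·(2/3)^{12-j} = 289/531441.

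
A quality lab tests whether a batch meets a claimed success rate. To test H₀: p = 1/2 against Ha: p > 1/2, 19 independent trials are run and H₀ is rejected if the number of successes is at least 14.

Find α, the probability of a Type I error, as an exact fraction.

The Type I error probability is α = P(X ≥ 14) computed under H₀, where X ~ Binomial(19, 1/2).
Summing the upper tail: (11628 + 3876 + 969 + 171 + 19 + 1) / 2^19 = 16664/524288 = 2083/65536.

2083/65536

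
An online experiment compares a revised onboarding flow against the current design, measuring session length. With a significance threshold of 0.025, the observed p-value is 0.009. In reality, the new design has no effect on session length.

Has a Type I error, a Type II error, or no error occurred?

Type I error

The conventional null hypothesis is that the new design has no effect on session length.
Since p = 0.009 < α = 0.025, H₀ is rejected.
H₀ is true (actually the new design has no effect on session length).
Rejecting a true H₀ is a Type I error.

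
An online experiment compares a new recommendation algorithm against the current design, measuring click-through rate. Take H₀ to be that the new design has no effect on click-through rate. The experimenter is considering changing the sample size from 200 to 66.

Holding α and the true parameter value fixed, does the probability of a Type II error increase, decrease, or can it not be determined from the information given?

It increases.

Reducing n widens both sampling distributions, so the test has less ability to distinguish Ha from H₀.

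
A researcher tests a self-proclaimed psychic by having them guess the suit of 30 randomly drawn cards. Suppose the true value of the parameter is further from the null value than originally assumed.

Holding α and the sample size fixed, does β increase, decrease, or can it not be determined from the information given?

A larger true effect moves the Ha sampling distribution further from the H₀ critical value, making rejection more likely when Ha is true.

It decreases.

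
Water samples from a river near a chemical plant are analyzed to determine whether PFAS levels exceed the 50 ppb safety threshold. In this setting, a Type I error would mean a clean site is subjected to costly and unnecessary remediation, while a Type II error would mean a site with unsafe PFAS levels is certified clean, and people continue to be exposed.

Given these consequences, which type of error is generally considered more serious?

Type II error

The Type II consequence (a site with unsafe PFAS levels is certified clean, and people continue to be exposed) is more severe than the Type I consequence (a clean site is subjected to costly and unnecessary remediation).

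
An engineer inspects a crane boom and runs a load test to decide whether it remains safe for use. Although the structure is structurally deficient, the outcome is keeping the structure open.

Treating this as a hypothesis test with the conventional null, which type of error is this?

The null hypothesis here is that the structure meets the required load capacity (safe).
'Keeping the structure open' corresponds to failing to reject H₀.
H₀ was not rejected but H₀ is false — a Type II error (false negative).

Type II error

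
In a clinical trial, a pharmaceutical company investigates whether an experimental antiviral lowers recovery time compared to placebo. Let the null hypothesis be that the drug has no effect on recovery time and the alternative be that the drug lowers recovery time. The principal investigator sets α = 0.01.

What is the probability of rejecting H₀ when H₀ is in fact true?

0.01

The significance level α is, by definition, the probability of a Type I error — P(reject H₀ | H₀ true).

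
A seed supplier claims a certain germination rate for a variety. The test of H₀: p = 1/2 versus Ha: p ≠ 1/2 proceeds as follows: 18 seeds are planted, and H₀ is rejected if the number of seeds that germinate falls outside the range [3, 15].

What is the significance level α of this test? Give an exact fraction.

α = P(Y ≤ 2 or Y ≥ 16 | p = 1/2), Y ~ Binomial(18, 1/2).
The two tails are symmetric, so α = 2·(1 + 18 + 153)/2^18 = 344/262144 = 43/32768.

43/32768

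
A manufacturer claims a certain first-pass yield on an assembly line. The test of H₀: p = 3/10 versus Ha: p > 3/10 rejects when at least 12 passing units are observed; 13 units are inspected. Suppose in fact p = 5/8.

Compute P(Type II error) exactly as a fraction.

β = P(fail to reject H₀ | Ha true) = P(X ≤ 11 | p = 5/8), X ~ Binomial(13, 5/8).
Equivalently, β = 1 − P(X ≥ 12) = 134753406597/137438953472.

134753406597/137438953472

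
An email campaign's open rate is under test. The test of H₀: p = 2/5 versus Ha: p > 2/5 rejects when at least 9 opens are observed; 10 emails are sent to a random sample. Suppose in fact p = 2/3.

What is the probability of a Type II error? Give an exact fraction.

17635/19683

β = P(fail to reject H₀ | Ha true) = P(X ≤ 8 | p = 2/3), X ~ Binomial(10, 2/3).
Adding the binomial probabilities P(X=0)+…+P(X=8) at p = 2/3 gives 17635/19683.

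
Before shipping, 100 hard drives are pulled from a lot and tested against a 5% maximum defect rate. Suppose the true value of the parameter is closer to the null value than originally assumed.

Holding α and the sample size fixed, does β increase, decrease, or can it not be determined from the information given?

A smaller departure from H₀ means the test statistic under Ha is distributed closer to where it would be under H₀; rejection becomes less likely.

It increases.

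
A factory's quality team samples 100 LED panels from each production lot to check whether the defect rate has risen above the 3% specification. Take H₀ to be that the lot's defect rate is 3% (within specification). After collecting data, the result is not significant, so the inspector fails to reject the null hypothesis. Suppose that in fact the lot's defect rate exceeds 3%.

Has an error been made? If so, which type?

Type II error

H₀ was not rejected, but H₀ is actually false.
Failing to reject a false null hypothesis is a Type II error (false negative).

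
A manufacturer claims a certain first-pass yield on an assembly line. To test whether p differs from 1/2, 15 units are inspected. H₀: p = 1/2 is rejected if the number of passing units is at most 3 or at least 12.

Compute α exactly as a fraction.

9/256

The significance level is the null-hypothesis probability of the rejection region {≤3} ∪ {≥12}.
By symmetry, α = 2·P(K ≤ 3) = 2·(1 + 15 + 105 + 455)/32768 = 1152/32768 = 9/256.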